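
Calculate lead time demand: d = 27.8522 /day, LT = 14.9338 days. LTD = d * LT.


LTD = 27.8522 * 14.9338 = 415.9392

415.9392 units


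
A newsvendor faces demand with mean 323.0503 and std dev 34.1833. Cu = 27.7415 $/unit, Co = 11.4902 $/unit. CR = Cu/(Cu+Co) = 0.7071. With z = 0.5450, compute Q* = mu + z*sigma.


CR = Cu/(Cu+Co) = 27.7415/(27.7415+11.4902) = 0.7071
z = 0.5450
Q* = 323.0503 + 0.5450 * 34.1833 = 341.6802

341.6802 units


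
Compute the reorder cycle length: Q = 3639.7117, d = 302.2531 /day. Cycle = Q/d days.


Cycle = 3639.7117 / 302.2531 = 12.0419

12.0419 days


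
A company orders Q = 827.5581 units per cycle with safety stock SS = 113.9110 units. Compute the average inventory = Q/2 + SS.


Q/2 = 413.7790
Avg = 413.7790 + 113.9110 = 527.6900

527.6900 units


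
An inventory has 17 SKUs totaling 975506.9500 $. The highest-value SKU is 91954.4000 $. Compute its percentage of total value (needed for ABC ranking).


Top item = 91954.4000
Total = 975506.9500
Percentage = 91954.4000 / 975506.9500 * 100 = 9.4263

9.4263%


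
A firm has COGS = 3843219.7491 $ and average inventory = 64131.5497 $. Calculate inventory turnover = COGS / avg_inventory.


Turnover = 3843219.7491 / 64131.5497 = 59.9271

59.9271


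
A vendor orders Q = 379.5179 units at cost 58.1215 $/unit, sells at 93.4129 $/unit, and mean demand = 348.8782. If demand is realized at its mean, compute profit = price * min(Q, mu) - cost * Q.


Sales at mu = min(379.5179, 348.8782) = 348.8782
Revenue = 93.4129 * 348.8782 = 32589.7244
Total cost = 58.1215 * 379.5179 = 22058.1496
Profit = 32589.7244 - 22058.1496 = 10531.5748

10531.5748 $


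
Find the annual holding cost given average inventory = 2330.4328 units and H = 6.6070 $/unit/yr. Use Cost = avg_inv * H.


Cost = 2330.4328 * 6.6070 = 15397.1695

15397.1695 $/yr


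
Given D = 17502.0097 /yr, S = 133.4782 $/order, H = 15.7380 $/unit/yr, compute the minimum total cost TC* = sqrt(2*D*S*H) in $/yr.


2*D*S*H = 73532240.3788
TC* = sqrt(73532240.3788) = 8575.0942

8575.0942 $/yr


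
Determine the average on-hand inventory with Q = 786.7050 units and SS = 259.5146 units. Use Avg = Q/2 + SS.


Q/2 = 393.3525
Avg = 393.3525 + 259.5146 = 652.8671

652.8671 units


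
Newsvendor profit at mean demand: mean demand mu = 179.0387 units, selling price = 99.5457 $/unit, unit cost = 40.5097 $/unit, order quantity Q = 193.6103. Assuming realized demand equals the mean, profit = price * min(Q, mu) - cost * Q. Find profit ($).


Sales at mu = min(193.6103, 179.0387) = 179.0387
Revenue = 99.5457 * 179.0387 = 17822.5327
Total cost = 40.5097 * 193.6103 = 7843.0952
Profit = 17822.5327 - 7843.0952 = 9979.4375

9979.4375 $


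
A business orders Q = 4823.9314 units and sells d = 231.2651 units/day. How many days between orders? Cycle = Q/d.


Cycle = 4823.9314 / 231.2651 = 20.8589

20.8589 days


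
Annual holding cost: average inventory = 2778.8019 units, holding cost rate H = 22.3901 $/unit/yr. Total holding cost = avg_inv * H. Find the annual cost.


Cost = 2778.8019 * 22.3901 = 62217.6524

62217.6524 $/yr


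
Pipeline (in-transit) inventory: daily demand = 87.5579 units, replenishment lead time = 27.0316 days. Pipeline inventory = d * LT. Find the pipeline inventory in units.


Pipeline = 87.5579 * 27.0316 = 2366.8301

2366.8301 units


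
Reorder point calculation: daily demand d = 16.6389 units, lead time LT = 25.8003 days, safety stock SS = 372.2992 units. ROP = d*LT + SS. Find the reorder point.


d*LT = 16.6389 * 25.8003 = 429.2886
ROP = 429.2886 + 372.2992 = 801.5878

801.5878 units


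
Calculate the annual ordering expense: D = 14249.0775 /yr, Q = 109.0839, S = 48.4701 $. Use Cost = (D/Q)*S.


Number of orders = D/Q = 130.6249
Cost = 130.6249 * 48.4701 = 6331.4037

6331.4037 $/yr


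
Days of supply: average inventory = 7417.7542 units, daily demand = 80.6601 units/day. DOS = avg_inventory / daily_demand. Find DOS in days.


DOS = 7417.7542 / 80.6601 = 91.9631

91.9631 days


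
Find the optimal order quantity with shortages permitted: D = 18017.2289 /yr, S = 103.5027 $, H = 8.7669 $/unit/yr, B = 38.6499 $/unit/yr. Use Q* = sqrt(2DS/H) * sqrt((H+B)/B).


sqrt(2DS/H) = 652.2466
sqrt((H+B)/B) = 1.1076
Q* = 652.2466 * 1.1076 = 722.4433

722.4433 units


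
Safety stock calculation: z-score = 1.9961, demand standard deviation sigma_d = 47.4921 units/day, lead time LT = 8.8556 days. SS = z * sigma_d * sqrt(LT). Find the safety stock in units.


sqrt(LT) = sqrt(8.8556) = 2.9758
SS = 1.9961 * 47.4921 * 2.9758 = 282.1062

282.1062 units


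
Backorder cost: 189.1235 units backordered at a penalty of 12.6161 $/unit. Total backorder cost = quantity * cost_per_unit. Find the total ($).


Total = 189.1235 * 12.6161 = 2386.0010

2386.0010 $


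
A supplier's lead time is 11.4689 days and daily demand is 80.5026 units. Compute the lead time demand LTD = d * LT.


LTD = 80.5026 * 11.4689 = 923.2763

923.2763 units


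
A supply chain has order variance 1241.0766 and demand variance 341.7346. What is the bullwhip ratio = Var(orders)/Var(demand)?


BW = 1241.0766 / 341.7346 = 3.6317

3.6317


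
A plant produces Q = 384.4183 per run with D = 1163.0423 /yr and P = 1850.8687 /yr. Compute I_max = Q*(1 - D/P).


D/P = 0.6284
1 - D/P = 0.3716
I_max = 384.4183 * 0.3716 = 142.8589

142.8589 units


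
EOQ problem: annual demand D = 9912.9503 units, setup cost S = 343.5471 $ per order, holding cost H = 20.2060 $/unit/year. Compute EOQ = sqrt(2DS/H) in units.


2*D*S = 2 * 9912.9503 * 343.5471 = 6811130.6560
2*D*S/H = 337084.5618
EOQ = sqrt(337084.5618) = 580.5898

580.5898 units


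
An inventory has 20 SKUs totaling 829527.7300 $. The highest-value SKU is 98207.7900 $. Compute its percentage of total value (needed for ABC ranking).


Top item = 98207.7900
Total = 829527.7300
Percentage = 98207.7900 / 829527.7300 * 100 = 11.8390

11.8390%


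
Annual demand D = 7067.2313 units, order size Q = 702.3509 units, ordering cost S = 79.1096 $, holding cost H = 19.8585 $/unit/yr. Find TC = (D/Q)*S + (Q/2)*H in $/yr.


Ordering cost = D*S/Q = 796.0207
Holding cost = Q*H/2 = 6973.8177
TC = 796.0207 + 6973.8177 = 7769.8384

7769.8384 $/yr


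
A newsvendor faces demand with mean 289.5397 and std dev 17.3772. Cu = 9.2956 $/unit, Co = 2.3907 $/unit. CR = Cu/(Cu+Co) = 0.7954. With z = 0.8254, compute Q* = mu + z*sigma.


CR = Cu/(Cu+Co) = 9.2956/(9.2956+2.3907) = 0.7954
z = 0.8254
Q* = 289.5397 + 0.8254 * 17.3772 = 303.8828

303.8828 units


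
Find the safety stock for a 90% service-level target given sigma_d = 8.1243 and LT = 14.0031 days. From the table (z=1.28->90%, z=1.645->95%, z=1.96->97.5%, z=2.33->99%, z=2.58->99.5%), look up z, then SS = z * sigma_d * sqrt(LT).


From the table, SL = 90% corresponds to z = 1.28
sqrt(LT) = sqrt(14.0031) = 3.7421
SS = 1.28 * 8.1243 * 3.7421 = 38.9142

38.9142 units


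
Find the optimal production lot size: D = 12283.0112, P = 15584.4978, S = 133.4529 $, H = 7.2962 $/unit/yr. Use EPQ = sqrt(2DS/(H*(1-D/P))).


1 - D/P = 1 - 0.7882 = 0.2118
H*(1-D/P) = 1.5457
2DS = 3278406.9307
EPQ = sqrt(2121042.6534) = 1456.3800

1456.3800 units


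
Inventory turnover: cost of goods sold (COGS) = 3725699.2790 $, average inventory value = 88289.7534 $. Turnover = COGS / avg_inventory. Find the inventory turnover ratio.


Turnover = 3725699.2790 / 88289.7534 = 42.1985

42.1985


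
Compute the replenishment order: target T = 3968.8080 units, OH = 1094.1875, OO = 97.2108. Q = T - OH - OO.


Inventory position = OH + OO = 1094.1875 + 97.2108 = 1191.3983
Q = 3968.8080 - 1191.3983 = 2777.4097

2777.4097 units


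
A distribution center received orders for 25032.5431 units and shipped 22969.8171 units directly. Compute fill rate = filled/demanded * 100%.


FR = 22969.8171 / 25032.5431 * 100 = 91.7598

91.7598%


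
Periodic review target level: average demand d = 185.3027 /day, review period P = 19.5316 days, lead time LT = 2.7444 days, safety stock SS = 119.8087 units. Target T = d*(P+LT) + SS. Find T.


P + LT = 22.2760
d*(P+LT) = 185.3027 * 22.2760 = 4127.8029
T = 4127.8029 + 119.8087 = 4247.6116

4247.6116 units


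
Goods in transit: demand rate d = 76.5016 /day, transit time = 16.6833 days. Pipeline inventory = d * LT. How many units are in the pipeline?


Pipeline = 76.5016 * 16.6833 = 1276.2991

1276.2991 units


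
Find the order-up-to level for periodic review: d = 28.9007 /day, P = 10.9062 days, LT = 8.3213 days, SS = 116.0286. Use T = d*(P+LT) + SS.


P + LT = 19.2275
d*(P+LT) = 28.9007 * 19.2275 = 555.6882
T = 555.6882 + 116.0286 = 671.7168

671.7168 units


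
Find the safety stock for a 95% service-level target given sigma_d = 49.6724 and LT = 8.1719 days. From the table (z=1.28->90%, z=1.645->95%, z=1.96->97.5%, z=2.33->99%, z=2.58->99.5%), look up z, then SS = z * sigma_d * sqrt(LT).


From the table, SL = 95% corresponds to z = 1.645
sqrt(LT) = sqrt(8.1719) = 2.8587
SS = 1.645 * 49.6724 * 2.8587 = 233.5837

233.5837 units


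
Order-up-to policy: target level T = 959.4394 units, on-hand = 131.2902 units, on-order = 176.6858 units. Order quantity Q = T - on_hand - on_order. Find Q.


Inventory position = OH + OO = 131.2902 + 176.6858 = 307.9760
Q = 959.4394 - 307.9760 = 651.4634

651.4634 units


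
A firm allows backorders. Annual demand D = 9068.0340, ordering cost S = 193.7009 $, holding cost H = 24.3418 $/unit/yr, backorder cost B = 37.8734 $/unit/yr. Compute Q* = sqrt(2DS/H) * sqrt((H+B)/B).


sqrt(2DS/H) = 379.8928
sqrt((H+B)/B) = 1.2817
Q* = 379.8928 * 1.2817 = 486.9027

486.9027 units


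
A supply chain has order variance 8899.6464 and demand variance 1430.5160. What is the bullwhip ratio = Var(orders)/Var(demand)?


BW = 8899.6464 / 1430.5160 = 6.2213

6.2213


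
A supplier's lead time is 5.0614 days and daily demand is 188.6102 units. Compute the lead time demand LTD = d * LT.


LTD = 188.6102 * 5.0614 = 954.6317

954.6317 units


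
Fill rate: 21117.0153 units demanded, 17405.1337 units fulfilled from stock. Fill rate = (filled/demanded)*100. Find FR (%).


FR = 17405.1337 / 21117.0153 * 100 = 82.4223

82.4223%


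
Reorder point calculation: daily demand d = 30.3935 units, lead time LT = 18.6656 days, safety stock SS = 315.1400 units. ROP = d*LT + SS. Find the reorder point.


d*LT = 30.3935 * 18.6656 = 567.3129
ROP = 567.3129 + 315.1400 = 882.4529

882.4529 units


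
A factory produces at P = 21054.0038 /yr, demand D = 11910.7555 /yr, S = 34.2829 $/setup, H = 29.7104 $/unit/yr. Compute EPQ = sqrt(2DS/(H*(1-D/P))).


1 - D/P = 1 - 0.5657 = 0.4343
H*(1-D/P) = 12.9025
2DS = 816670.4795
EPQ = sqrt(63295.4572) = 251.5859

251.5859 units


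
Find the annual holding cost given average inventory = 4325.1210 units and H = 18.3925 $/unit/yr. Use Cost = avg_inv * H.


Cost = 4325.1210 * 18.3925 = 79549.7880

79549.7880 $/yr


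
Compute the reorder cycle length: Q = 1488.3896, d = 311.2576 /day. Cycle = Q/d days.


Cycle = 1488.3896 / 311.2576 = 4.7819

4.7819 days


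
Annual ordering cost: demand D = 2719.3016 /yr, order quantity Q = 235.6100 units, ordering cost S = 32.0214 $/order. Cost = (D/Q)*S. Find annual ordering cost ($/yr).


Number of orders = D/Q = 11.5415
Cost = 11.5415 * 32.0214 = 369.5762

369.5762 $/yr


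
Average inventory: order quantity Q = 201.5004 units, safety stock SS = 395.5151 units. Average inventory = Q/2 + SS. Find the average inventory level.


Q/2 = 100.7502
Avg = 100.7502 + 395.5151 = 496.2653

496.2653 units


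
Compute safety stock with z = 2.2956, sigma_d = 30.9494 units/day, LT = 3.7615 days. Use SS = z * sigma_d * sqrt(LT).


sqrt(LT) = sqrt(3.7615) = 1.9395
SS = 2.2956 * 30.9494 * 1.9395 = 137.7936

137.7936 units


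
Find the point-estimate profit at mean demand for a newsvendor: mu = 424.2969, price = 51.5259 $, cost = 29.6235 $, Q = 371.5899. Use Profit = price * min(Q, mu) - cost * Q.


Sales at mu = min(371.5899, 424.2969) = 371.5899
Revenue = 51.5259 * 371.5899 = 19146.5040
Total cost = 29.6235 * 371.5899 = 11007.7934
Profit = 19146.5040 - 11007.7934 = 8138.7106

8138.7106 $


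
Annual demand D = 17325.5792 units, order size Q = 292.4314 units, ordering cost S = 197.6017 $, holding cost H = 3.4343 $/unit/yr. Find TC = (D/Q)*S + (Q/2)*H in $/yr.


Ordering cost = D*S/Q = 11707.2377
Holding cost = Q*H/2 = 502.1486
TC = 11707.2377 + 502.1486 = 12209.3863

12209.3863 $/yr


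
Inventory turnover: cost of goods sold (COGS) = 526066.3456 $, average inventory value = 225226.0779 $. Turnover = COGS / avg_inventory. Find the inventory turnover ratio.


Turnover = 526066.3456 / 225226.0779 = 2.3357

2.3357


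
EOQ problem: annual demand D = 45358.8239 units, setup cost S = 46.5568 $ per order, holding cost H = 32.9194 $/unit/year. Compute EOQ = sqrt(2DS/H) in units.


2*D*S = 2 * 45358.8239 * 46.5568 = 4223523.3851
2*D*S/H = 128298.9175
EOQ = sqrt(128298.9175) = 358.1884

358.1884 units


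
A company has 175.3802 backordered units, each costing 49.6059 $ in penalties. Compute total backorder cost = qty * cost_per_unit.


Total = 175.3802 * 49.6059 = 8699.8927

8699.8927 $


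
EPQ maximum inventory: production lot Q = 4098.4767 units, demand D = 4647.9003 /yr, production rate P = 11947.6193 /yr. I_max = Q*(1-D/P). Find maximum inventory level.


D/P = 0.3890
1 - D/P = 0.6110
I_max = 4098.4767 * 0.6110 = 2504.0745

2504.0745 units


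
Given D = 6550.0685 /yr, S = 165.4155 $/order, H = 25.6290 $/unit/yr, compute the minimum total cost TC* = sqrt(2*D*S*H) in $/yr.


2*D*S*H = 55537164.2309
TC* = sqrt(55537164.2309) = 7452.3261

7452.3261 $/yr


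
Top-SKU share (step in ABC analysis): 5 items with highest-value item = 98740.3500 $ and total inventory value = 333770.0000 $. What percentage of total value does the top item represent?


Top item = 98740.3500
Total = 333770.0000
Percentage = 98740.3500 / 333770.0000 * 100 = 29.5834

29.5834%


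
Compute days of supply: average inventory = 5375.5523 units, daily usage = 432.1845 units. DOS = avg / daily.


DOS = 5375.5523 / 432.1845 = 12.4381

12.4381 days


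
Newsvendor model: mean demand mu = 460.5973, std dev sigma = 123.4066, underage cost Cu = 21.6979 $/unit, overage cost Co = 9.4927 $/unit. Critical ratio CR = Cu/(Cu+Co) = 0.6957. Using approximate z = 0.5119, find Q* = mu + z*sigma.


CR = Cu/(Cu+Co) = 21.6979/(21.6979+9.4927) = 0.6957
z = 0.5119
Q* = 460.5973 + 0.5119 * 123.4066 = 523.7691

523.7691 units


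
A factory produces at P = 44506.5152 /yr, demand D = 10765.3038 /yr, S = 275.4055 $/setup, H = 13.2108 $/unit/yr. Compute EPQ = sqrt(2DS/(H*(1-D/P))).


1 - D/P = 1 - 0.2419 = 0.7581
H*(1-D/P) = 10.0154
2DS = 5929647.7514
EPQ = sqrt(592055.8782) = 769.4517

769.4517 units


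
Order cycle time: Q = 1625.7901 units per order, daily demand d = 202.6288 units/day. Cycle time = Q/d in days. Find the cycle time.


Cycle = 1625.7901 / 202.6288 = 8.0235

8.0235 days


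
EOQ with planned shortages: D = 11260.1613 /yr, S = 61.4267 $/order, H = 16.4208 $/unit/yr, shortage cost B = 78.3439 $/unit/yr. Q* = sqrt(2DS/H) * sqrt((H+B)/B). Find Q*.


sqrt(2DS/H) = 290.2477
sqrt((H+B)/B) = 1.0998
Q* = 290.2477 * 1.0998 = 319.2195

319.2195 units


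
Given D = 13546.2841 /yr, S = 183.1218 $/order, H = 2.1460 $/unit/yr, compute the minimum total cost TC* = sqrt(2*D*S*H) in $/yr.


2*D*S*H = 10646820.7297
TC* = sqrt(10646820.7297) = 3262.9466

3262.9466 $/yr


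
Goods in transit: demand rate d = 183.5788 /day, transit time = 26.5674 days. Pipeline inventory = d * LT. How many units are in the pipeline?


Pipeline = 183.5788 * 26.5674 = 4877.2114

4877.2114 units


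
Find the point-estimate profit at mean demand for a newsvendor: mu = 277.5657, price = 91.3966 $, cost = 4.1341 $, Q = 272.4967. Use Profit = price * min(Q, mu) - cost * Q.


Sales at mu = min(272.4967, 277.5657) = 272.4967
Revenue = 91.3966 * 272.4967 = 24905.2719
Total cost = 4.1341 * 272.4967 = 1126.5286
Profit = 24905.2719 - 1126.5286 = 23778.7433

23778.7433 $


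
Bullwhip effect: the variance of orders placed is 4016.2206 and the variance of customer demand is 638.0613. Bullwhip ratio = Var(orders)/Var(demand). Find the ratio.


BW = 4016.2206 / 638.0613 = 6.2944

6.2944


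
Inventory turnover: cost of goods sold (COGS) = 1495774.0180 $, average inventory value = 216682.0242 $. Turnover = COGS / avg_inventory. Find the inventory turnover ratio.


Turnover = 1495774.0180 / 216682.0242 = 6.9031

6.9031


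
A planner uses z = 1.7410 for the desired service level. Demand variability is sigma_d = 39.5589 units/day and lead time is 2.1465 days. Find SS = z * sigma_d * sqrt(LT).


sqrt(LT) = sqrt(2.1465) = 1.4651
SS = 1.7410 * 39.5589 * 1.4651 = 100.9040

100.9040 units


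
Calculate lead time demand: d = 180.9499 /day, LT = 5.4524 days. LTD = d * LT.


LTD = 180.9499 * 5.4524 = 986.6112

986.6112 units


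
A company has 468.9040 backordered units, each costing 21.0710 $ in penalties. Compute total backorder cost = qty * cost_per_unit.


Total = 468.9040 * 21.0710 = 9880.2762

9880.2762 $


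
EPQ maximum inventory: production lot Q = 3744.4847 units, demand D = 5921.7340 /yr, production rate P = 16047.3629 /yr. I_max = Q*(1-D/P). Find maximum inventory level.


D/P = 0.3690
1 - D/P = 0.6310
I_max = 3744.4847 * 0.6310 = 2362.7099

2362.7099 units


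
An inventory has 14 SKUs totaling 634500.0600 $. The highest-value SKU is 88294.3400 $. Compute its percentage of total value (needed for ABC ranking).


Top item = 88294.3400
Total = 634500.0600
Percentage = 88294.3400 / 634500.0600 * 100 = 13.9156

13.9156%


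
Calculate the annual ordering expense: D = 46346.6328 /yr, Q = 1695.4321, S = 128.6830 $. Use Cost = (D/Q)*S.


Number of orders = D/Q = 27.3362
Cost = 27.3362 * 128.6830 = 3517.7013

3517.7013 $/yr


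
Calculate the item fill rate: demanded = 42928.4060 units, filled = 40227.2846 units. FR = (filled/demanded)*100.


FR = 40227.2846 / 42928.4060 * 100 = 93.7078

93.7078%


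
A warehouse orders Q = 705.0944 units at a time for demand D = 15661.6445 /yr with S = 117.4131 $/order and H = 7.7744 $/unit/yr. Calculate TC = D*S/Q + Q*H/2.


Ordering cost = D*S/Q = 2607.9944
Holding cost = Q*H/2 = 2740.8430
TC = 2607.9944 + 2740.8430 = 5348.8373

5348.8373 $/yr


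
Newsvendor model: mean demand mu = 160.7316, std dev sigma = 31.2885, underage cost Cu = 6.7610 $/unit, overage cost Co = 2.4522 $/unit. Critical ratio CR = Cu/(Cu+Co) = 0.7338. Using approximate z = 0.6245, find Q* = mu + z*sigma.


CR = Cu/(Cu+Co) = 6.7610/(6.7610+2.4522) = 0.7338
z = 0.6245
Q* = 160.7316 + 0.6245 * 31.2885 = 180.2713

180.2713 units


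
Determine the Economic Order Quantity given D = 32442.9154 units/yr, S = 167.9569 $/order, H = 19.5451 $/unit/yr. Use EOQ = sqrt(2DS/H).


2*D*S = 2 * 32442.9154 * 167.9569 = 10898022.9951
2*D*S/H = 557583.3838
EOQ = sqrt(557583.3838) = 746.7151

746.7151 units


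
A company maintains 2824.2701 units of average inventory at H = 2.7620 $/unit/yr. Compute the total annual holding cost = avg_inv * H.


Cost = 2824.2701 * 2.7620 = 7800.6340

7800.6340 $/yr


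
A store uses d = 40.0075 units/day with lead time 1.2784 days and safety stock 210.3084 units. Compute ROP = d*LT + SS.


d*LT = 40.0075 * 1.2784 = 51.1456
ROP = 51.1456 + 210.3084 = 261.4540

261.4540 units


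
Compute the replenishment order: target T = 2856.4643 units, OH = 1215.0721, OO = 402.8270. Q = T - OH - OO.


Inventory position = OH + OO = 1215.0721 + 402.8270 = 1617.8991
Q = 2856.4643 - 1617.8991 = 1238.5652

1238.5652 units


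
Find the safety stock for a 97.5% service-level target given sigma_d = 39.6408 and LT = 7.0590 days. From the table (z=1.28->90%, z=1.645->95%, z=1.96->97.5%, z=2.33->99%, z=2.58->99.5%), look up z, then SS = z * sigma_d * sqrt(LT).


From the table, SL = 97.5% corresponds to z = 1.96
sqrt(LT) = sqrt(7.0590) = 2.6569
SS = 1.96 * 39.6408 * 2.6569 = 206.4287

206.4287 units


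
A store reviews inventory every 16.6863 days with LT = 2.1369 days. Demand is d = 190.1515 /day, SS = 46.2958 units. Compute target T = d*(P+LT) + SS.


P + LT = 18.8232
d*(P+LT) = 190.1515 * 18.8232 = 3579.2597
T = 3579.2597 + 46.2958 = 3625.5555

3625.5555 units


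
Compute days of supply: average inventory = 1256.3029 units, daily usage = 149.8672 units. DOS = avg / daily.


DOS = 1256.3029 / 149.8672 = 8.3828

8.3828 days


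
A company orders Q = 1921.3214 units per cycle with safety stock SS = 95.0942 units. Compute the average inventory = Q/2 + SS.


Q/2 = 960.6607
Avg = 960.6607 + 95.0942 = 1055.7549

1055.7549 units


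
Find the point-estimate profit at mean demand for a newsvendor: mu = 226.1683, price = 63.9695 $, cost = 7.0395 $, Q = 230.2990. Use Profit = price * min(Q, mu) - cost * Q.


Sales at mu = min(230.2990, 226.1683) = 226.1683
Revenue = 63.9695 * 226.1683 = 14467.8731
Total cost = 7.0395 * 230.2990 = 1621.1898
Profit = 14467.8731 - 1621.1898 = 12846.6833

12846.6833 $


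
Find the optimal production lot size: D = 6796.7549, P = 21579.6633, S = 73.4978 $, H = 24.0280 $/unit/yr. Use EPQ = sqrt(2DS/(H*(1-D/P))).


1 - D/P = 1 - 0.3150 = 0.6850
H*(1-D/P) = 16.4601
2DS = 999093.0646
EPQ = sqrt(60697.8208) = 246.3693

246.3693 units


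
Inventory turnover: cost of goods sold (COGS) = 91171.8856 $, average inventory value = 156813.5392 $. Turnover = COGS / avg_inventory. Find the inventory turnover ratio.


Turnover = 91171.8856 / 156813.5392 = 0.5814

0.5814


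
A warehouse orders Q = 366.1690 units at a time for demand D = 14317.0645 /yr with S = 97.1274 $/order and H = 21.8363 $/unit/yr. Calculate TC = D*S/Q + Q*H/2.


Ordering cost = D*S/Q = 3797.6433
Holding cost = Q*H/2 = 3997.8881
TC = 3797.6433 + 3997.8881 = 7795.5314

7795.5314 $/yr


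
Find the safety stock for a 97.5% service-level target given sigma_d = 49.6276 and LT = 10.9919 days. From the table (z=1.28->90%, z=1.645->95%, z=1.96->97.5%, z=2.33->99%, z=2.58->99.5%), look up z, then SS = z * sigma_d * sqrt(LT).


From the table, SL = 97.5% corresponds to z = 1.96
sqrt(LT) = sqrt(10.9919) = 3.3154
SS = 1.96 * 49.6276 * 3.3154 = 322.4896

322.4896 units


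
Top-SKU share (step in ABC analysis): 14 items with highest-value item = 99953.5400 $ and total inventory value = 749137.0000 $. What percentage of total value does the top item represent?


Top item = 99953.5400
Total = 749137.0000
Percentage = 99953.5400 / 749137.0000 * 100 = 13.3425

13.3425%


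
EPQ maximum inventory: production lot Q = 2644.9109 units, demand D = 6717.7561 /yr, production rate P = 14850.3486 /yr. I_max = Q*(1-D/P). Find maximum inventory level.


D/P = 0.4524
1 - D/P = 0.5476
I_max = 2644.9109 * 0.5476 = 1448.4497

1448.4497 units


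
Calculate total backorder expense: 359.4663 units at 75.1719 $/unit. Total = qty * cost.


Total = 359.4663 * 75.1719 = 27021.7648

27021.7648 $


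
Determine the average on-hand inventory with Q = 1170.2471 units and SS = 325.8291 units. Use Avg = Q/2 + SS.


Q/2 = 585.1236
Avg = 585.1236 + 325.8291 = 910.9526

910.9526 units


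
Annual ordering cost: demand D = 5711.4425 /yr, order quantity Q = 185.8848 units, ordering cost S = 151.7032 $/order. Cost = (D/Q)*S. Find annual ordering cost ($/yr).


Number of orders = D/Q = 30.7257
Cost = 30.7257 * 151.7032 = 4661.1886

4661.1886 $/yr


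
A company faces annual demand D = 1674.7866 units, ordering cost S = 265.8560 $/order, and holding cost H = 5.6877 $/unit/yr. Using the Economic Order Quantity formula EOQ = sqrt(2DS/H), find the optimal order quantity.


2*D*S = 2 * 1674.7866 * 265.8560 = 890504.1327
2*D*S/H = 156566.6496
EOQ = sqrt(156566.6496) = 395.6850

395.6850 units


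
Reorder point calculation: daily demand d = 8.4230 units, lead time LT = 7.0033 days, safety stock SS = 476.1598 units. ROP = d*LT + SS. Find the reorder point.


d*LT = 8.4230 * 7.0033 = 58.9888
ROP = 58.9888 + 476.1598 = 535.1486

535.1486 units


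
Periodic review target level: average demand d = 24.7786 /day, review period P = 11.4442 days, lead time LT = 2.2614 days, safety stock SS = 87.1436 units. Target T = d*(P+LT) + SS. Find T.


P + LT = 13.7056
d*(P+LT) = 24.7786 * 13.7056 = 339.6056
T = 339.6056 + 87.1436 = 426.7492

426.7492 units


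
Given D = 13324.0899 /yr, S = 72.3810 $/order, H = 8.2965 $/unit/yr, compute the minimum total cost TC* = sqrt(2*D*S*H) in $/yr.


2*D*S*H = 16002470.9108
TC* = sqrt(16002470.9108) = 4000.3089

4000.3089 $/yr


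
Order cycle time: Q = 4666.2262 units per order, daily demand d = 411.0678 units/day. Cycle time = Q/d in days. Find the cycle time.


Cycle = 4666.2262 / 411.0678 = 11.3515

11.3515 days


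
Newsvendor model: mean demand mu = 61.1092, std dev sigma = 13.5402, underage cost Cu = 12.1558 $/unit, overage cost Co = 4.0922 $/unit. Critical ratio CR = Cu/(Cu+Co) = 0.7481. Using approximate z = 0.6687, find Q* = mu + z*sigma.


CR = Cu/(Cu+Co) = 12.1558/(12.1558+4.0922) = 0.7481
z = 0.6687
Q* = 61.1092 + 0.6687 * 13.5402 = 70.1635

70.1635 units


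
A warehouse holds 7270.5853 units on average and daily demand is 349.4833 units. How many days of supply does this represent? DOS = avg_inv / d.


DOS = 7270.5853 / 349.4833 = 20.8038

20.8038 days


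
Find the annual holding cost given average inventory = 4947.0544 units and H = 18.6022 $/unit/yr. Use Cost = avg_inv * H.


Cost = 4947.0544 * 18.6022 = 92026.0954

92026.0954 $/yr


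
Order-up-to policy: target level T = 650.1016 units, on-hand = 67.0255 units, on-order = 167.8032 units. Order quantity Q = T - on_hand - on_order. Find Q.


Inventory position = OH + OO = 67.0255 + 167.8032 = 234.8287
Q = 650.1016 - 234.8287 = 415.2729

415.2729 units


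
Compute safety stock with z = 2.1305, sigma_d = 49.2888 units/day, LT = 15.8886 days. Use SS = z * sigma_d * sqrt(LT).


sqrt(LT) = sqrt(15.8886) = 3.9861
SS = 2.1305 * 49.2888 * 3.9861 = 418.5743

418.5743 units


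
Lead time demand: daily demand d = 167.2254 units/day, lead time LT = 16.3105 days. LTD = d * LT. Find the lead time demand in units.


LTD = 167.2254 * 16.3105 = 2727.5299

2727.5299 units


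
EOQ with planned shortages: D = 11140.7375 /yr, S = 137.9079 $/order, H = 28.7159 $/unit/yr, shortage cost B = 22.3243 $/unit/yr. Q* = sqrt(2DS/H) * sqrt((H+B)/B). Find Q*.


sqrt(2DS/H) = 327.1187
sqrt((H+B)/B) = 1.5121
Q* = 327.1187 * 1.5121 = 494.6210

494.6210 units


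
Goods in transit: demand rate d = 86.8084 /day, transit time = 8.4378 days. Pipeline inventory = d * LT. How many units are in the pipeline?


Pipeline = 86.8084 * 8.4378 = 732.4719

732.4719 units


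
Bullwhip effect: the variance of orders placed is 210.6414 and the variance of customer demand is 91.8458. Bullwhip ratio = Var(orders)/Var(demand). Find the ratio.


BW = 210.6414 / 91.8458 = 2.2934

2.2934


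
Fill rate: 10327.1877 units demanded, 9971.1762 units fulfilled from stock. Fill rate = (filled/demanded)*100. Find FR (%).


FR = 9971.1762 / 10327.1877 * 100 = 96.5527

96.5527%


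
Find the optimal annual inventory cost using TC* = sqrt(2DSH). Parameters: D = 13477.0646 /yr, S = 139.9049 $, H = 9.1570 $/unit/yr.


2*D*S*H = 34531182.0686
TC* = sqrt(34531182.0686) = 5876.3239

5876.3239 $/yr


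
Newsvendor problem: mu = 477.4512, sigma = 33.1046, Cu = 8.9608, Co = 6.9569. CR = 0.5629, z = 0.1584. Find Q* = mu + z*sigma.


CR = Cu/(Cu+Co) = 8.9608/(8.9608+6.9569) = 0.5629
z = 0.1584
Q* = 477.4512 + 0.1584 * 33.1046 = 482.6950

482.6950 units


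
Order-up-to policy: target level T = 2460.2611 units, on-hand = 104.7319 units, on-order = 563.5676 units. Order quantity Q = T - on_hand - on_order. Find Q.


Inventory position = OH + OO = 104.7319 + 563.5676 = 668.2995
Q = 2460.2611 - 668.2995 = 1791.9616

1791.9616 units


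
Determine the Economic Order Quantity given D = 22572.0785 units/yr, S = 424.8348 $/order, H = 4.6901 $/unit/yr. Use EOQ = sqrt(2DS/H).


2*D*S = 2 * 22572.0785 * 424.8348 = 19178808.9103
2*D*S/H = 4089211.0851
EOQ = sqrt(4089211.0851) = 2022.1798

2022.1798 units


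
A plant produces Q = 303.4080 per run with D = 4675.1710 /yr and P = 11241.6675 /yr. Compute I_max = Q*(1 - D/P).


D/P = 0.4159
1 - D/P = 0.5841
I_max = 303.4080 * 0.5841 = 177.2271

177.2271 units


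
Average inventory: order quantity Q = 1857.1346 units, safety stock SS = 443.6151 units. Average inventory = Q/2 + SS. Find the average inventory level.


Q/2 = 928.5673
Avg = 928.5673 + 443.6151 = 1372.1824

1372.1824 units


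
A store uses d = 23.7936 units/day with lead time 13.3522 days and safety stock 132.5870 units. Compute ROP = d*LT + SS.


d*LT = 23.7936 * 13.3522 = 317.6969
ROP = 317.6969 + 132.5870 = 450.2839

450.2839 units


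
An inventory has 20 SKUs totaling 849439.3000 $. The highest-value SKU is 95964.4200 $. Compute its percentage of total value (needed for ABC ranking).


Top item = 95964.4200
Total = 849439.3000
Percentage = 95964.4200 / 849439.3000 * 100 = 11.2974

11.2974%


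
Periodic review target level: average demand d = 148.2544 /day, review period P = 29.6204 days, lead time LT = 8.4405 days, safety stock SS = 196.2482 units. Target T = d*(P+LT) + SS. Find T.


P + LT = 38.0609
d*(P+LT) = 148.2544 * 38.0609 = 5642.6959
T = 5642.6959 + 196.2482 = 5838.9441

5838.9441 units


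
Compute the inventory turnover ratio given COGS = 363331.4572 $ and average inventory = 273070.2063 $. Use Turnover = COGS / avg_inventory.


Turnover = 363331.4572 / 273070.2063 = 1.3305

1.3305


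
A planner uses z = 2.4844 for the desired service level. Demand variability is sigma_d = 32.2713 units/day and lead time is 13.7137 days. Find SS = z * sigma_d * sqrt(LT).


sqrt(LT) = sqrt(13.7137) = 3.7032
SS = 2.4844 * 32.2713 * 3.7032 = 296.9035

296.9035 units


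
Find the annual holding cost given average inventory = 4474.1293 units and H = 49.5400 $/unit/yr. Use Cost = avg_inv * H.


Cost = 4474.1293 * 49.5400 = 221648.3655

221648.3655 $/yr


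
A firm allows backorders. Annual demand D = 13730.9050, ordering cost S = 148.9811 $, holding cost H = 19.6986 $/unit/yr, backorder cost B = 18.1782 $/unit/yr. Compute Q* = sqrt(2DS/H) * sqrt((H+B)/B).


sqrt(2DS/H) = 455.7351
sqrt((H+B)/B) = 1.4435
Q* = 455.7351 * 1.4435 = 657.8452

657.8452 units


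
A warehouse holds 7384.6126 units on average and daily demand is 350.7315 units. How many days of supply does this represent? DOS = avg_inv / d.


DOS = 7384.6126 / 350.7315 = 21.0549

21.0549 days


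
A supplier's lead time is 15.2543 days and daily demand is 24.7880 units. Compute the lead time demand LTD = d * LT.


LTD = 24.7880 * 15.2543 = 378.1236

378.1236 units


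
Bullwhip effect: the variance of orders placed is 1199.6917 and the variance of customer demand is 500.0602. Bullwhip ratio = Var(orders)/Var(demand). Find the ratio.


BW = 1199.6917 / 500.0602 = 2.3991

2.3991


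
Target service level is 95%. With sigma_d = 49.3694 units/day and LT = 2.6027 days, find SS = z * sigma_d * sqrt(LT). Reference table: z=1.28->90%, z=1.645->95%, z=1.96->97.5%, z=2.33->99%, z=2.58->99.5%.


From the table, SL = 95% corresponds to z = 1.645
sqrt(LT) = sqrt(2.6027) = 1.6133
SS = 1.645 * 49.3694 * 1.6133 = 131.0195

131.0195 units


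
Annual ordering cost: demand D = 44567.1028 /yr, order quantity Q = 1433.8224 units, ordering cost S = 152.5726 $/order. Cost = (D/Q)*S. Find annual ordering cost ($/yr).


Number of orders = D/Q = 31.0827
Cost = 31.0827 * 152.5726 = 4742.3717

4742.3717 $/yr


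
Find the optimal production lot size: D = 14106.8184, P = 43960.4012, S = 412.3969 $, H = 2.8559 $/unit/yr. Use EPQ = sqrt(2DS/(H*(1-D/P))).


1 - D/P = 1 - 0.3209 = 0.6791
H*(1-D/P) = 1.9394
2DS = 11635216.3540
EPQ = sqrt(5999245.7822) = 2449.3358

2449.3358 units


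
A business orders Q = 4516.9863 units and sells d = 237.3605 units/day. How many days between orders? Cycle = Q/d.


Cycle = 4516.9863 / 237.3605 = 19.0301

19.0301 days


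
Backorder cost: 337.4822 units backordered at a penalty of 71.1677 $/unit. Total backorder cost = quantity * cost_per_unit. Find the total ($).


Total = 337.4822 * 71.1677 = 24017.8320

24017.8320 $


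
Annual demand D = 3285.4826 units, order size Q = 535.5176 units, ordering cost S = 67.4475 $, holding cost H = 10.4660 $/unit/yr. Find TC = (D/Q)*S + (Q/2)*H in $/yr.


Ordering cost = D*S/Q = 413.8008
Holding cost = Q*H/2 = 2802.3636
TC = 413.8008 + 2802.3636 = 3216.1644

3216.1644 $/yr


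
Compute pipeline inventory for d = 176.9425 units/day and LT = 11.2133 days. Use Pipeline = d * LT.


Pipeline = 176.9425 * 11.2133 = 1984.1093

1984.1093 units


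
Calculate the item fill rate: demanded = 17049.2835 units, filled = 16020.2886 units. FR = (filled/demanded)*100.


FR = 16020.2886 / 17049.2835 * 100 = 93.9646

93.9646%


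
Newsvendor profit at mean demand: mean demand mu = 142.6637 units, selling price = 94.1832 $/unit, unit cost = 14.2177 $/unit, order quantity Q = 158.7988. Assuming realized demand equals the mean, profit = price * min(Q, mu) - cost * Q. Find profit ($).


Sales at mu = min(158.7988, 142.6637) = 142.6637
Revenue = 94.1832 * 142.6637 = 13436.5238
Total cost = 14.2177 * 158.7988 = 2257.7537
Profit = 13436.5238 - 2257.7537 = 11178.7701

11178.7701 $


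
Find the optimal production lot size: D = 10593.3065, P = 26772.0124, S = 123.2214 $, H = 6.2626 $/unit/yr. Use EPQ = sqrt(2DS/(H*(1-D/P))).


1 - D/P = 1 - 0.3957 = 0.6043
H*(1-D/P) = 3.7846
2DS = 2610644.1151
EPQ = sqrt(689811.1913) = 830.5487

830.5487 units


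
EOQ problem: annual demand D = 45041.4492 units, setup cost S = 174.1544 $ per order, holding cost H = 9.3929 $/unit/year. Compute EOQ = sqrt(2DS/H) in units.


2*D*S = 2 * 45041.4492 * 174.1544 = 15688333.1211
2*D*S/H = 1670233.1677
EOQ = sqrt(1670233.1677) = 1292.3750

1292.3750 units


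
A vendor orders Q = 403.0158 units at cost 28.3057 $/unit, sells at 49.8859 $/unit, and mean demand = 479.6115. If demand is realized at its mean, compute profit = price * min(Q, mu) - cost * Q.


Sales at mu = min(403.0158, 479.6115) = 403.0158
Revenue = 49.8859 * 403.0158 = 20104.8059
Total cost = 28.3057 * 403.0158 = 11407.6443
Profit = 20104.8059 - 11407.6443 = 8697.1616

8697.1616 $


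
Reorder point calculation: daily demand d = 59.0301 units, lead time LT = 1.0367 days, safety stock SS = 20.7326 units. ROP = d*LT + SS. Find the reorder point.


d*LT = 59.0301 * 1.0367 = 61.1965
ROP = 61.1965 + 20.7326 = 81.9291

81.9291 units


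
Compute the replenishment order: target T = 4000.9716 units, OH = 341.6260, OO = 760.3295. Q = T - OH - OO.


Inventory position = OH + OO = 341.6260 + 760.3295 = 1101.9555
Q = 4000.9716 - 1101.9555 = 2899.0161

2899.0161 units


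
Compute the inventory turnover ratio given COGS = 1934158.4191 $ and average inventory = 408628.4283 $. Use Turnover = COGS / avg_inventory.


Turnover = 1934158.4191 / 408628.4283 = 4.7333

4.7333


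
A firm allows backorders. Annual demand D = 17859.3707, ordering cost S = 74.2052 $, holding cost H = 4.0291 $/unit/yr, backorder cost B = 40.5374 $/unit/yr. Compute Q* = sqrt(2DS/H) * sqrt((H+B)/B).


sqrt(2DS/H) = 811.0754
sqrt((H+B)/B) = 1.0485
Q* = 811.0754 * 1.0485 = 850.4280

850.4280 units


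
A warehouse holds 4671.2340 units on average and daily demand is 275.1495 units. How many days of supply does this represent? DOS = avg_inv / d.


DOS = 4671.2340 / 275.1495 = 16.9771

16.9771 days


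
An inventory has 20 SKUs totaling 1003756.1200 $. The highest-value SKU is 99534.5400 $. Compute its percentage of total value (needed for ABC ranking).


Top item = 99534.5400
Total = 1003756.1200
Percentage = 99534.5400 / 1003756.1200 * 100 = 9.9162

9.9162%


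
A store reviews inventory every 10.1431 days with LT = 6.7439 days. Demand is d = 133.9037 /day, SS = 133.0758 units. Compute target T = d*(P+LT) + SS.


P + LT = 16.8870
d*(P+LT) = 133.9037 * 16.8870 = 2261.2318
T = 2261.2318 + 133.0758 = 2394.3076

2394.3076 units


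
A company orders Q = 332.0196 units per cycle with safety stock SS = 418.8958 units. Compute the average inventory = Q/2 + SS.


Q/2 = 166.0098
Avg = 166.0098 + 418.8958 = 584.9056

584.9056 units


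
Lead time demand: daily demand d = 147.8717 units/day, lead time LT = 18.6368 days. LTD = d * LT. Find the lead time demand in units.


LTD = 147.8717 * 18.6368 = 2755.8553

2755.8553 units


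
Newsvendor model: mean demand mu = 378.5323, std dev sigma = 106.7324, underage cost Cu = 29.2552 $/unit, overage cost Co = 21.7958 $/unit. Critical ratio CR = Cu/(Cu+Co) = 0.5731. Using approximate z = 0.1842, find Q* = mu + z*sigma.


CR = Cu/(Cu+Co) = 29.2552/(29.2552+21.7958) = 0.5731
z = 0.1842
Q* = 378.5323 + 0.1842 * 106.7324 = 398.1924

398.1924 units


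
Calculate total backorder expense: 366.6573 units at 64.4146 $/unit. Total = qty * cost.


Total = 366.6573 * 64.4146 = 23618.0833

23618.0833 $


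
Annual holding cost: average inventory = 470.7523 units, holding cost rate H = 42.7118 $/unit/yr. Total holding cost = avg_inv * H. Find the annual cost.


Cost = 470.7523 * 42.7118 = 20106.6781

20106.6781 $/yr


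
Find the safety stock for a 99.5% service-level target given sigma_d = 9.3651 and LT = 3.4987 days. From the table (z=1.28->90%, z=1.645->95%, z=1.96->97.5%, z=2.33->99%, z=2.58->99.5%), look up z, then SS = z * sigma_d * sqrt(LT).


From the table, SL = 99.5% corresponds to z = 2.58
sqrt(LT) = sqrt(3.4987) = 1.8705
SS = 2.58 * 9.3651 * 1.8705 = 45.1945

45.1945 units


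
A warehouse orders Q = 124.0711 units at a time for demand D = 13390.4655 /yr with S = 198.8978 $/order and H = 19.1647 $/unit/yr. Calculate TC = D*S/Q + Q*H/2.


Ordering cost = D*S/Q = 21466.1926
Holding cost = Q*H/2 = 1188.8927
TC = 21466.1926 + 1188.8927 = 22655.0853

22655.0853 $/yr


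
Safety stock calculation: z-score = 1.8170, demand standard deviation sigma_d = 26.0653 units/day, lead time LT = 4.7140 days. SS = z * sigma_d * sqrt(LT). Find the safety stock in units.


sqrt(LT) = sqrt(4.7140) = 2.1712
SS = 1.8170 * 26.0653 * 2.1712 = 102.8282

102.8282 units


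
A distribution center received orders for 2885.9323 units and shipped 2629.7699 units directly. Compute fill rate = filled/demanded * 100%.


FR = 2629.7699 / 2885.9323 * 100 = 91.1238

91.1238%


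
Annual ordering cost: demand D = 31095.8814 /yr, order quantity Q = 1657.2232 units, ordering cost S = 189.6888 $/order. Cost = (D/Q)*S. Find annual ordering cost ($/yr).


Number of orders = D/Q = 18.7638
Cost = 18.7638 * 189.6888 = 3559.2915

3559.2915 $/yr


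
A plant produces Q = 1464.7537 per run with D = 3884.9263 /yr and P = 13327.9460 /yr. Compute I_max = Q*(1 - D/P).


D/P = 0.2915
1 - D/P = 0.7085
I_max = 1464.7537 * 0.7085 = 1037.7967

1037.7967 units


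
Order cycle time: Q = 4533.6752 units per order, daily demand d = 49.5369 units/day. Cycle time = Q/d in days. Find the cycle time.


Cycle = 4533.6752 / 49.5369 = 91.5212

91.5212 days


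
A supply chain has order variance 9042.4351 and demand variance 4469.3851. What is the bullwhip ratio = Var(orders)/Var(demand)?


BW = 9042.4351 / 4469.3851 = 2.0232

2.0232


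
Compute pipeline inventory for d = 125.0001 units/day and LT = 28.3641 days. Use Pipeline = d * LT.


Pipeline = 125.0001 * 28.3641 = 3545.5153

3545.5153 units


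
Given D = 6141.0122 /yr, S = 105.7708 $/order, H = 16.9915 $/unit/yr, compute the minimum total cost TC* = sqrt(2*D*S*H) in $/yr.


2*D*S*H = 22073310.1128
TC* = sqrt(22073310.1128) = 4698.2241

4698.2241 $/yr
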